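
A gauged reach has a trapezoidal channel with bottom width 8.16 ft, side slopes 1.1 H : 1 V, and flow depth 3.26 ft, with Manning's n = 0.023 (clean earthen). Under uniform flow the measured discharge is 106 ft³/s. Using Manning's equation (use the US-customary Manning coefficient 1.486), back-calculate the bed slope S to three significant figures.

0.000664

A = (b + z·y)·y = (8.16 + 1.1×3.26)×3.26 = 38.29 ft²
P = b + 2y√(1+z²) = 8.16 + 2×3.26×√(1+1.1²) = 17.85 ft
R = A/P = 38.29/17.85 = 2.145 ft
S = (Q·n / (1.486·A·R^(2/3)))² = (106×0.023 / (1.486×38.29×1.663))² = 0.0006637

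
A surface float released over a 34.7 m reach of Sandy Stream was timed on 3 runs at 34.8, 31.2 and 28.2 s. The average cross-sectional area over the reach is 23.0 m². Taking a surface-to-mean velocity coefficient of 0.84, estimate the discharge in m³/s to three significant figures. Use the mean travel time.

t̄ = (34.8 + 31.2 + 28.2) / 3 = 31.4 s
v_surface = L / t̄ = 34.7 / 31.4 = 1.105 m/s
v_mean = 0.84 × 1.105 = 0.9283 m/s
Q = A × v_mean = 23.0 × 0.9283 = 21.35 m³/s

21.4 m³/s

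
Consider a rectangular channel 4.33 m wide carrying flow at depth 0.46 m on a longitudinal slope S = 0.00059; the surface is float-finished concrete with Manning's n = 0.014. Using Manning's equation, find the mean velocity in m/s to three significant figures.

A = b·y = 4.33 × 0.46 = 1.992 m²
P = b + 2y = 4.33 + 2×0.46 = 5.250 m
R = A/P = 1.992/5.250 = 0.3794 m
Q = (1/n)·A·R^(2/3)·S^(1/2) = (1/0.014) × 1.992 × 0.3794^(2/3) × 0.00059^(1/2) = 1.811 m³/s
V = Q/A = 1.811/1.992 = 0.9093 m/s

0.909 m/s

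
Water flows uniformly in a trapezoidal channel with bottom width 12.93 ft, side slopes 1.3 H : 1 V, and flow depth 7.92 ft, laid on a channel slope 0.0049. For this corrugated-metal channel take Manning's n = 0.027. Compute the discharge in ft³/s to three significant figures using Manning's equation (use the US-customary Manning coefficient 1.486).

A = (b + z·y)·y = (12.93 + 1.3×7.92)×7.92 = 183.9 ft²
P = b + 2y√(1+z²) = 12.93 + 2×7.92×√(1+1.3²) = 38.91 ft
R = A/P = 183.9/38.91 = 4.728 ft
Q = (1.486/n)·A·R^(2/3)·S^(1/2) = (1.486/0.027) × 183.9 × 4.728^(2/3) × 0.0049^(1/2) = 1996 ft³/s

2000 ft³/s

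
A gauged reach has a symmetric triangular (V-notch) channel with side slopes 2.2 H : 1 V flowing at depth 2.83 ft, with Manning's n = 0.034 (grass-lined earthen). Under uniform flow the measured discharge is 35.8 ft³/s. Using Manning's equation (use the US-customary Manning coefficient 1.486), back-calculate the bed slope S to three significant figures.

A = z·y² = 2.2×2.83² = 17.62 ft²
P = 2y√(1+z²) = 2×2.83×√(1+2.2²) = 13.68 ft
R = A/P = 17.62/13.68 = 1.288 ft
S = (Q·n / (1.486·A·R^(2/3)))² = (35.8×0.034 / (1.486×17.62×1.184))² = 0.001542

0.00154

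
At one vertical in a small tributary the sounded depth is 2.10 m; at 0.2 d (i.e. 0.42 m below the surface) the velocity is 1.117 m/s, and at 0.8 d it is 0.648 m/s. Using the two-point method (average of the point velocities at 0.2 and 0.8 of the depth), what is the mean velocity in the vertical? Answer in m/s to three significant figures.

0.883 m/s

v̄ = (1.117 + 0.648) / 2 = 0.8825 m/s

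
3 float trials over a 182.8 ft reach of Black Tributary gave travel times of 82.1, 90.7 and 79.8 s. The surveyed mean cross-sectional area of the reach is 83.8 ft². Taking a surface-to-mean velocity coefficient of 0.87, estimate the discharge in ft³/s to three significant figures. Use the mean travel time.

158 ft³/s

t̄ = (82.1 + 90.7 + 79.8) / 3 = 84.2 s
v_surface = L / t̄ = 182.8 / 84.2 = 2.171 ft/s
v_mean = 0.87 × 2.171 = 1.889 ft/s
Q = A × v_mean = 83.8 × 1.889 = 158.3 ft³/s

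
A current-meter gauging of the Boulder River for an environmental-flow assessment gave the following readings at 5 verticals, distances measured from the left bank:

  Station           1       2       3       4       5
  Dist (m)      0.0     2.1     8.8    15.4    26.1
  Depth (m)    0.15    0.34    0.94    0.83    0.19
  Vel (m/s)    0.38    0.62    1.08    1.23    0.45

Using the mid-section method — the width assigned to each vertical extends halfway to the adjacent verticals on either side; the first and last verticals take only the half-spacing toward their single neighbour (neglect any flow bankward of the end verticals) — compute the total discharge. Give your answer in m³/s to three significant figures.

17.0 m³/s

w_1 = (2.1 − 0.0)/2 = 1.05 m; q_1 = 0.38 × 0.15 × 1.05 = 0.05985 m³/s
w_2 = (8.8 − 0.0)/2 = 4.4 m; q_2 = 0.62 × 0.34 × 4.4 = 0.9275 m³/s
w_3 = (15.4 − 2.1)/2 = 6.65 m; q_3 = 1.08 × 0.94 × 6.65 = 6.751 m³/s
w_4 = (26.1 − 8.8)/2 = 8.65 m; q_4 = 1.23 × 0.83 × 8.65 = 8.831 m³/s
w_5 = (26.1 − 15.4)/2 = 5.35 m; q_5 = 0.45 × 0.19 × 5.35 = 0.4574 m³/s
Q = Σ qᵢ = 17.03 m³/s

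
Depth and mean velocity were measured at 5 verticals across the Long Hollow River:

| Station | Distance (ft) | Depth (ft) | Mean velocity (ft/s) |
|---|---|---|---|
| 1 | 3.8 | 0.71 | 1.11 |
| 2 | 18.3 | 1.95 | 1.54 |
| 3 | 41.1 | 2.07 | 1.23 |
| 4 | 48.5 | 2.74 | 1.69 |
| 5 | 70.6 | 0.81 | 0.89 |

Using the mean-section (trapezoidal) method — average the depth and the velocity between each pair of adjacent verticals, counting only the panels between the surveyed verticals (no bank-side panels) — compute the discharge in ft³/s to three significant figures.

Panel 1-2: Δb = 14.5 ft, d̄ = (0.71+1.95)/2 = 1.33, v̄ = (1.11+1.54)/2 = 1.325 → q = 14.5×1.33×1.325 = 25.55 ft³/s
Panel 2-3: Δb = 22.8 ft, d̄ = (1.95+2.07)/2 = 2.01, v̄ = (1.54+1.23)/2 = 1.385 → q = 22.8×2.01×1.385 = 63.47 ft³/s
Panel 3-4: Δb = 7.4 ft, d̄ = (2.07+2.74)/2 = 2.405, v̄ = (1.23+1.69)/2 = 1.46 → q = 7.4×2.405×1.46 = 25.98 ft³/s
Panel 4-5: Δb = 22.1 ft, d̄ = (2.74+0.81)/2 = 1.775, v̄ = (1.69+0.89)/2 = 1.29 → q = 22.1×1.775×1.29 = 50.60 ft³/s
Q = Σ q = 165.6 ft³/s

166 ft³/s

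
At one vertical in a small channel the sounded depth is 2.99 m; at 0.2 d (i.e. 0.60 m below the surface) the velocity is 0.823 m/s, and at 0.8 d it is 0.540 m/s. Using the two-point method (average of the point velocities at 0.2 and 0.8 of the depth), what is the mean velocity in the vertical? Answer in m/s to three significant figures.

v̄ = (0.823 + 0.540) / 2 = 0.6815 m/s

0.682 m/s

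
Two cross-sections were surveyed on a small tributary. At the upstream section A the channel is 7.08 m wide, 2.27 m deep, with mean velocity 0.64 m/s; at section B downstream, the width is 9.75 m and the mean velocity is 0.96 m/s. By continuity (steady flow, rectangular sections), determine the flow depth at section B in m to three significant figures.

1.10 m

Q = A₁V₁ = (7.08×2.27) × 0.64 = 10.29 m³/s
d₂ = Q/(b₂ V₂) = 10.29/(9.75×0.96) = 1.099 m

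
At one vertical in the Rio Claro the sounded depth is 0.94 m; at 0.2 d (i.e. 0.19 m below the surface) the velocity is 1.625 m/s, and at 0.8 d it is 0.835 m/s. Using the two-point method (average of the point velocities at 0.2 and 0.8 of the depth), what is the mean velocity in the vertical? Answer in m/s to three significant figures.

v̄ = (1.625 + 0.835) / 2 = 1.230 m/s

1.23 m/s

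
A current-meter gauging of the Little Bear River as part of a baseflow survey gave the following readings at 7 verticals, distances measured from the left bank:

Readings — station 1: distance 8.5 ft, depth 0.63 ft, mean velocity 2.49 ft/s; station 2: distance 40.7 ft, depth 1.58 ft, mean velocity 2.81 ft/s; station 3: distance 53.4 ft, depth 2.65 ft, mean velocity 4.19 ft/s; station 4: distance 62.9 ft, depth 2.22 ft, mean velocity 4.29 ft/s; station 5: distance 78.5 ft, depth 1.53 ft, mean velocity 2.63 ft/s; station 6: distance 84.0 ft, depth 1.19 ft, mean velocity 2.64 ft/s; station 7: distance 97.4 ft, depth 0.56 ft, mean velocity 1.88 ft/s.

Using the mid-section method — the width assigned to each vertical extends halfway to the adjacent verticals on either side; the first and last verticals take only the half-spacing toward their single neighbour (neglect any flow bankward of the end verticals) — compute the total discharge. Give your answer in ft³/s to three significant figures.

447 ft³/s

w_1 = (40.7 − 8.5)/2 = 16.1 ft; q_1 = 2.49 × 0.63 × 16.1 = 25.26 ft³/s
w_2 = (53.4 − 8.5)/2 = 22.45 ft; q_2 = 2.81 × 1.58 × 22.45 = 99.67 ft³/s
w_3 = (62.9 − 40.7)/2 = 11.1 ft; q_3 = 4.19 × 2.65 × 11.1 = 123.2 ft³/s
w_4 = (78.5 − 53.4)/2 = 12.55 ft; q_4 = 4.29 × 2.22 × 12.55 = 119.5 ft³/s
w_5 = (84.0 − 62.9)/2 = 10.55 ft; q_5 = 2.63 × 1.53 × 10.55 = 42.45 ft³/s
w_6 = (97.4 − 78.5)/2 = 9.45 ft; q_6 = 2.64 × 1.19 × 9.45 = 29.69 ft³/s
w_7 = (97.4 − 84.0)/2 = 6.7 ft; q_7 = 1.88 × 0.56 × 6.7 = 7.054 ft³/s
Q = Σ qᵢ = 446.9 ft³/s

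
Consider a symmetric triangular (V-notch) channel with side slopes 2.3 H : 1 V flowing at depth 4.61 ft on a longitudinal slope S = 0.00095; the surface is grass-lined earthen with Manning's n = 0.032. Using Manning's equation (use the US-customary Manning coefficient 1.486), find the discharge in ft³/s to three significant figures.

A = z·y² = 2.3×4.61² = 48.88 ft²
P = 2y√(1+z²) = 2×4.61×√(1+2.3²) = 23.12 ft
R = A/P = 48.88/23.12 = 2.114 ft
Q = (1.486/n)·A·R^(2/3)·S^(1/2) = (1.486/0.032) × 48.88 × 2.114^(2/3) × 0.00095^(1/2) = 115.2 ft³/s

115 ft³/s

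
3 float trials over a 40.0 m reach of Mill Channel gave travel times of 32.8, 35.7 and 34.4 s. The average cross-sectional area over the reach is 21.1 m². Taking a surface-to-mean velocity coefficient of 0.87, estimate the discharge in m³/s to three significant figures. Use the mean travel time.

21.4 m³/s

t̄ = (32.8 + 35.7 + 34.4) / 3 = 34.3 s
v_surface = L / t̄ = 40.0 / 34.3 = 1.166 m/s
v_mean = 0.87 × 1.166 = 1.015 m/s
Q = A × v_mean = 21.1 × 1.015 = 21.41 m³/s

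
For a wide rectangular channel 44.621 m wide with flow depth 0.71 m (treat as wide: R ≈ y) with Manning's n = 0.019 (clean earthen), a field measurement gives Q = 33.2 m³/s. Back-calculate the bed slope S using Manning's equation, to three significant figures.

0.000626

A = b·y = 44.621 × 0.71 = 31.68 m²
Wide channel: R ≈ y = 0.71 m
S = (Q·n / (1·A·R^(2/3)))² = (33.2×0.019 / (1×31.68×0.7959))² = 0.0006259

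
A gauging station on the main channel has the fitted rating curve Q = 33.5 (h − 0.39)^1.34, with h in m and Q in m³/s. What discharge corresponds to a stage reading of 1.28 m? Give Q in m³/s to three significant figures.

28.7 m³/s

Q = 33.5 × (1.28 − 0.39)^1.34 = 33.5 × 0.89^1.34 = 28.66 m³/s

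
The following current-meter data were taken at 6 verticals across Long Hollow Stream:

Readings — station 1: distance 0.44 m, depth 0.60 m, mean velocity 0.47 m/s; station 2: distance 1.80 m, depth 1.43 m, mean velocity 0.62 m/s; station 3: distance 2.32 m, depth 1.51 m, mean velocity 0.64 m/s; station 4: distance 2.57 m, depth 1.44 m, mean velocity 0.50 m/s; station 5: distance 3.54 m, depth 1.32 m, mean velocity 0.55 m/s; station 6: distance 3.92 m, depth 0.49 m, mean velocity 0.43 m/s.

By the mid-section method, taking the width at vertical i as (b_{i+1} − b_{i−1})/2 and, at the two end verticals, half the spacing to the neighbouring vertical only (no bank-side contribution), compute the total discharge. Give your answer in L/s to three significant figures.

2370 L/s

w_1 = (1.80 − 0.44)/2 = 0.68 m; q_1 = 0.47 × 0.60 × 0.68 = 0.1918 m³/s
w_2 = (2.32 − 0.44)/2 = 0.94 m; q_2 = 0.62 × 1.43 × 0.94 = 0.8334 m³/s
w_3 = (2.57 − 1.80)/2 = 0.385 m; q_3 = 0.64 × 1.51 × 0.385 = 0.3721 m³/s
w_4 = (3.54 − 2.32)/2 = 0.61 m; q_4 = 0.50 × 1.44 × 0.61 = 0.4392 m³/s
w_5 = (3.92 − 2.57)/2 = 0.675 m; q_5 = 0.55 × 1.32 × 0.675 = 0.4901 m³/s
w_6 = (3.92 − 3.54)/2 = 0.19 m; q_6 = 0.43 × 0.49 × 0.19 = 0.04003 m³/s
Q = Σ qᵢ = 2.367 m³/s
= 2.367 × 1000 = 2367 L/s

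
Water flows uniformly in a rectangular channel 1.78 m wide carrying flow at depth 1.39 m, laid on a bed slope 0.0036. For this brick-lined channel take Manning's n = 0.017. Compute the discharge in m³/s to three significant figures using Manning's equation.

A = b·y = 1.78 × 1.39 = 2.474 m²
P = b + 2y = 1.78 + 2×1.39 = 4.560 m
R = A/P = 2.474/4.560 = 0.5426 m
Q = (1/n)·A·R^(2/3)·S^(1/2) = (1/0.017) × 2.474 × 0.5426^(2/3) × 0.0036^(1/2) = 5.809 m³/s

5.81 m³/s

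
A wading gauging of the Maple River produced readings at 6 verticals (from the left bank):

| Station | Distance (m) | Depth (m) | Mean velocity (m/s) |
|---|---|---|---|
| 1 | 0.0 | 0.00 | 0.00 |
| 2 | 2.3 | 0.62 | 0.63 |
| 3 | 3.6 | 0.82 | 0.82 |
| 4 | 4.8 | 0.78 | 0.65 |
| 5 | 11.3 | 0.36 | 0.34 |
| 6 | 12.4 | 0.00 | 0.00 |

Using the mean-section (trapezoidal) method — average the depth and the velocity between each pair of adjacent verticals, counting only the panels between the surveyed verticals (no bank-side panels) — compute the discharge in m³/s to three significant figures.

Panel 1-2: Δb = 2.3 m, d̄ = (0.00+0.62)/2 = 0.31, v̄ = (0.00+0.63)/2 = 0.315 → q = 2.3×0.31×0.315 = 0.2246 m³/s
Panel 2-3: Δb = 1.3 m, d̄ = (0.62+0.82)/2 = 0.72, v̄ = (0.63+0.82)/2 = 0.725 → q = 1.3×0.72×0.725 = 0.6786 m³/s
Panel 3-4: Δb = 1.2 m, d̄ = (0.82+0.78)/2 = 0.8, v̄ = (0.82+0.65)/2 = 0.735 → q = 1.2×0.8×0.735 = 0.7056 m³/s
Panel 4-5: Δb = 6.5 m, d̄ = (0.78+0.36)/2 = 0.57, v̄ = (0.65+0.34)/2 = 0.495 → q = 6.5×0.57×0.495 = 1.834 m³/s
Panel 5-6: Δb = 1.1 m, d̄ = (0.36+0.00)/2 = 0.18, v̄ = (0.34+0.00)/2 = 0.17 → q = 1.1×0.18×0.17 = 0.03366 m³/s
Q = Σ q = 3.476 m³/s

3.48 m³/s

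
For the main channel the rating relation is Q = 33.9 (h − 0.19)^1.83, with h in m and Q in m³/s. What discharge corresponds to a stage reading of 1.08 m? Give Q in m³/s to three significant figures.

Q = 33.9 × (1.08 − 0.19)^1.83 = 33.9 × 0.89^1.83 = 27.39 m³/s

27.4 m³/s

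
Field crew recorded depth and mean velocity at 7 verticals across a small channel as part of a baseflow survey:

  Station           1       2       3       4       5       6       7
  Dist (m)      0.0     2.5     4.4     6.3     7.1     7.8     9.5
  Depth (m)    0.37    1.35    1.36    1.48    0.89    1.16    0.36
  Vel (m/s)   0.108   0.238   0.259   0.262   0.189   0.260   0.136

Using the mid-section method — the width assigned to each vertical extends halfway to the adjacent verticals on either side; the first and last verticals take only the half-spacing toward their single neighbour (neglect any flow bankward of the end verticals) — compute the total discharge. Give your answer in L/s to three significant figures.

w_1 = (2.5 − 0.0)/2 = 1.25 m; q_1 = 0.108 × 0.37 × 1.25 = 0.04995 m³/s
w_2 = (4.4 − 0.0)/2 = 2.2 m; q_2 = 0.238 × 1.35 × 2.2 = 0.7069 m³/s
w_3 = (6.3 − 2.5)/2 = 1.9 m; q_3 = 0.259 × 1.36 × 1.9 = 0.6693 m³/s
w_4 = (7.1 − 4.4)/2 = 1.35 m; q_4 = 0.262 × 1.48 × 1.35 = 0.5235 m³/s
w_5 = (7.8 − 6.3)/2 = 0.75 m; q_5 = 0.189 × 0.89 × 0.75 = 0.1262 m³/s
w_6 = (9.5 − 7.1)/2 = 1.2 m; q_6 = 0.260 × 1.16 × 1.2 = 0.3619 m³/s
w_7 = (9.5 − 7.8)/2 = 0.85 m; q_7 = 0.136 × 0.36 × 0.85 = 0.04162 m³/s
Q = Σ qᵢ = 2.479 m³/s
= 2.479 × 1000 = 2479 L/s

2480 L/s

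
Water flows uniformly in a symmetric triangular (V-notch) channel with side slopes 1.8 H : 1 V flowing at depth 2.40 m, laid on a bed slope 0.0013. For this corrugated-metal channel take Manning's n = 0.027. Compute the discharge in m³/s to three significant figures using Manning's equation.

14.3 m³/s

A = z·y² = 1.8×2.40² = 10.37 m²
P = 2y√(1+z²) = 2×2.40×√(1+1.8²) = 9.884 m
R = A/P = 10.37/9.884 = 1.049 m
Q = (1/n)·A·R^(2/3)·S^(1/2) = (1/0.027) × 10.37 × 1.049^(2/3) × 0.0013^(1/2) = 14.29 m³/s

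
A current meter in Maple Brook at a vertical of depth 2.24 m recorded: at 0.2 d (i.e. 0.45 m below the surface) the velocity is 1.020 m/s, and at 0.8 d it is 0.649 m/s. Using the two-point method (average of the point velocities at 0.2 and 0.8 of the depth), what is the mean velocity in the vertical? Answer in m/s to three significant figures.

v̄ = (1.020 + 0.649) / 2 = 0.8345 m/s

0.835 m/s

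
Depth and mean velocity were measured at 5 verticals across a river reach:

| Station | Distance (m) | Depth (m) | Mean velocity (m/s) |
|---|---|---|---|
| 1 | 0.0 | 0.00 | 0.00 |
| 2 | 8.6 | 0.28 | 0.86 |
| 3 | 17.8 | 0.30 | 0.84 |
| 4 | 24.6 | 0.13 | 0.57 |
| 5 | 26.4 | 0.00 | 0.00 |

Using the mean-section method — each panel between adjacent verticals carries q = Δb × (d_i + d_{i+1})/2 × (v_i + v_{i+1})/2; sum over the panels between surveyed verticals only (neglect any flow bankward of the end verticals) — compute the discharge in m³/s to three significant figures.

Panel 1-2: Δb = 8.6 m, d̄ = (0.00+0.28)/2 = 0.14, v̄ = (0.00+0.86)/2 = 0.43 → q = 8.6×0.14×0.43 = 0.5177 m³/s
Panel 2-3: Δb = 9.2 m, d̄ = (0.28+0.30)/2 = 0.29, v̄ = (0.86+0.84)/2 = 0.85 → q = 9.2×0.29×0.85 = 2.268 m³/s
Panel 3-4: Δb = 6.8 m, d̄ = (0.30+0.13)/2 = 0.215, v̄ = (0.84+0.57)/2 = 0.705 → q = 6.8×0.215×0.705 = 1.031 m³/s
Panel 4-5: Δb = 1.8 m, d̄ = (0.13+0.00)/2 = 0.065, v̄ = (0.57+0.00)/2 = 0.285 → q = 1.8×0.065×0.285 = 0.03335 m³/s
Q = Σ q = 3.850 m³/s

3.85 m³/s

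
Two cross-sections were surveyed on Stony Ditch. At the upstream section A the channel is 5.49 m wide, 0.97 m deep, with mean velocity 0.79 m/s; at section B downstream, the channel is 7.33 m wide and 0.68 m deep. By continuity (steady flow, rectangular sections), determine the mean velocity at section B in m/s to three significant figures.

0.844 m/s

Q = A₁V₁ = (5.49×0.97) × 0.79 = 4.207 m³/s
A₂ = 7.33 × 0.68 = 4.984 m²
V₂ = Q/A₂ = 4.207/4.984 = 0.8440 m/s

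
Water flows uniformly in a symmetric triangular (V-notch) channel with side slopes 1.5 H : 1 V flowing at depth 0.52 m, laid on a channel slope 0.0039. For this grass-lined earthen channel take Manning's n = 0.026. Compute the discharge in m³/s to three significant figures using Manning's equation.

0.351 m³/s

A = z·y² = 1.5×0.52² = 0.4056 m²
P = 2y√(1+z²) = 2×0.52×√(1+1.5²) = 1.875 m
R = A/P = 0.4056/1.875 = 0.2163 m
Q = (1/n)·A·R^(2/3)·S^(1/2) = (1/0.026) × 0.4056 × 0.2163^(2/3) × 0.0039^(1/2) = 0.3511 m³/s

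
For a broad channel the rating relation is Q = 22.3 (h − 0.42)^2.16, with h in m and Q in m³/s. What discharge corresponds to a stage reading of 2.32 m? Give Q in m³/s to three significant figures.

Q = 22.3 × (2.32 − 0.42)^2.16 = 22.3 × 1.9^2.16 = 89.21 m³/s

89.2 m³/s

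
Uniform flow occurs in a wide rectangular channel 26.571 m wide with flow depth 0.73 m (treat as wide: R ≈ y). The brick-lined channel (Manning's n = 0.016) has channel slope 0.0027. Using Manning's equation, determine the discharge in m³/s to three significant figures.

A = b·y = 26.571 × 0.73 = 19.40 m²
Wide channel: R ≈ y = 0.73 m
Q = (1/n)·A·R^(2/3)·S^(1/2) = (1/0.016) × 19.40 × 0.7300^(2/3) × 0.0027^(1/2) = 51.07 m³/s

51.1 m³/s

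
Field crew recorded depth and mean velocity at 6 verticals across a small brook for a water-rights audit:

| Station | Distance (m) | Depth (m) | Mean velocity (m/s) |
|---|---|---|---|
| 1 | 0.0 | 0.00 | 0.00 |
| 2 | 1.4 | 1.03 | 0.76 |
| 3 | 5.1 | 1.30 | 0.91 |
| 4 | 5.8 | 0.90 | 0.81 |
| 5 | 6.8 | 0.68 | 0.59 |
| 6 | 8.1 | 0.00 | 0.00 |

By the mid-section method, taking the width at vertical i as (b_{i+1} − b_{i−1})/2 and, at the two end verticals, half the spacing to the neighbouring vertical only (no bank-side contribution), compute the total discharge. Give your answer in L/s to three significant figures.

5680 L/s

w_2 = (5.1 − 0.0)/2 = 2.55 m; q_2 = 0.76 × 1.03 × 2.55 = 1.996 m³/s
w_3 = (5.8 − 1.4)/2 = 2.2 m; q_3 = 0.91 × 1.30 × 2.2 = 2.603 m³/s
w_4 = (6.8 − 5.1)/2 = 0.85 m; q_4 = 0.81 × 0.90 × 0.85 = 0.6197 m³/s
w_5 = (8.1 − 5.8)/2 = 1.15 m; q_5 = 0.59 × 0.68 × 1.15 = 0.4614 m³/s
Stations 1, 6 contribute zero (depth or velocity is 0).
Q = Σ qᵢ = 5.680 m³/s
= 5.680 × 1000 = 5680 L/s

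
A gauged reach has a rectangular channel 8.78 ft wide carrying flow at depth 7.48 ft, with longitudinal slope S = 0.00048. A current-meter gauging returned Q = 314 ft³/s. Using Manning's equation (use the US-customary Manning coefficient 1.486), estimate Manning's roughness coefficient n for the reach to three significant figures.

0.0134

A = b·y = 8.78 × 7.48 = 65.67 ft²
P = b + 2y = 8.78 + 2×7.48 = 23.74 ft
R = A/P = 65.67/23.74 = 2.766 ft
n = (1.486/Q)·A·R^(2/3)·S^(1/2) = (1.486/314) × 65.67 × 1.971 × 0.02191 = 0.01342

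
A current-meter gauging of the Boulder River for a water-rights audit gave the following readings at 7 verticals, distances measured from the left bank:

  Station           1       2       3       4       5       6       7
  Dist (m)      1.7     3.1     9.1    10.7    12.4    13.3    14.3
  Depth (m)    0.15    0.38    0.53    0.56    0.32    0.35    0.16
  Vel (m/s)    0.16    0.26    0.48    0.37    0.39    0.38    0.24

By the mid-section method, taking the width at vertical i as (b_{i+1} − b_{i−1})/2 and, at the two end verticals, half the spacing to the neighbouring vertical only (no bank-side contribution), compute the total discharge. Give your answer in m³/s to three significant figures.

2.00 m³/s

w_1 = (3.1 − 1.7)/2 = 0.7 m; q_1 = 0.16 × 0.15 × 0.7 = 0.01680 m³/s
w_2 = (9.1 − 1.7)/2 = 3.7 m; q_2 = 0.26 × 0.38 × 3.7 = 0.3656 m³/s
w_3 = (10.7 − 3.1)/2 = 3.8 m; q_3 = 0.48 × 0.53 × 3.8 = 0.9667 m³/s
w_4 = (12.4 − 9.1)/2 = 1.65 m; q_4 = 0.37 × 0.56 × 1.65 = 0.3419 m³/s
w_5 = (13.3 − 10.7)/2 = 1.3 m; q_5 = 0.39 × 0.32 × 1.3 = 0.1622 m³/s
w_6 = (14.3 − 12.4)/2 = 0.95 m; q_6 = 0.38 × 0.35 × 0.95 = 0.1264 m³/s
w_7 = (14.3 − 13.3)/2 = 0.5 m; q_7 = 0.24 × 0.16 × 0.5 = 0.01920 m³/s
Q = Σ qᵢ = 1.999 m³/s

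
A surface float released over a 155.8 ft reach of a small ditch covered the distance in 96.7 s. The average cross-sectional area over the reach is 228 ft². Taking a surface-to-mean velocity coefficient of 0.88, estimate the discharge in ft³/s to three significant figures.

v_surface = L / t̄ = 155.8 / 96.7 = 1.611 ft/s
v_mean = 0.88 × 1.611 = 1.418 ft/s
Q = A × v_mean = 228 × 1.418 = 323.3 ft³/s

323 ft³/s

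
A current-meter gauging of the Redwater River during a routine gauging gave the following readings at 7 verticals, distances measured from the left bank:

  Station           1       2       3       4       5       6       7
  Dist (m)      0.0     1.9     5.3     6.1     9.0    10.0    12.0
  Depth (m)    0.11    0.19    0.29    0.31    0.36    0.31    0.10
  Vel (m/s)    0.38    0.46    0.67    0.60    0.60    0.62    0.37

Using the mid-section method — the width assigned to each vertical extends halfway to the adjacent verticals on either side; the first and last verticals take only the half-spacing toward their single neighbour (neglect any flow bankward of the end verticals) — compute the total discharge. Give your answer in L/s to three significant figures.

1770 L/s

w_1 = (1.9 − 0.0)/2 = 0.95 m; q_1 = 0.38 × 0.11 × 0.95 = 0.03971 m³/s
w_2 = (5.3 − 0.0)/2 = 2.65 m; q_2 = 0.46 × 0.19 × 2.65 = 0.2316 m³/s
w_3 = (6.1 − 1.9)/2 = 2.1 m; q_3 = 0.67 × 0.29 × 2.1 = 0.4080 m³/s
w_4 = (9.0 − 5.3)/2 = 1.85 m; q_4 = 0.60 × 0.31 × 1.85 = 0.3441 m³/s
w_5 = (10.0 − 6.1)/2 = 1.95 m; q_5 = 0.60 × 0.36 × 1.95 = 0.4212 m³/s
w_6 = (12.0 − 9.0)/2 = 1.5 m; q_6 = 0.62 × 0.31 × 1.5 = 0.2883 m³/s
w_7 = (12.0 − 10.0)/2 = 1 m; q_7 = 0.37 × 0.10 × 1 = 0.03700 m³/s
Q = Σ qᵢ = 1.770 m³/s
= 1.770 × 1000 = 1770 L/s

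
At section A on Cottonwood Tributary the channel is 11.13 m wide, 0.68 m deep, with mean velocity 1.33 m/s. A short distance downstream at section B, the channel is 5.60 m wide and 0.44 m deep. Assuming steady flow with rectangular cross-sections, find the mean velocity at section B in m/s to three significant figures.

Q = A₁V₁ = (11.13×0.68) × 1.33 = 10.07 m³/s
A₂ = 5.60 × 0.44 = 2.464 m²
V₂ = Q/A₂ = 10.07/2.464 = 4.085 m/s

4.09 m/s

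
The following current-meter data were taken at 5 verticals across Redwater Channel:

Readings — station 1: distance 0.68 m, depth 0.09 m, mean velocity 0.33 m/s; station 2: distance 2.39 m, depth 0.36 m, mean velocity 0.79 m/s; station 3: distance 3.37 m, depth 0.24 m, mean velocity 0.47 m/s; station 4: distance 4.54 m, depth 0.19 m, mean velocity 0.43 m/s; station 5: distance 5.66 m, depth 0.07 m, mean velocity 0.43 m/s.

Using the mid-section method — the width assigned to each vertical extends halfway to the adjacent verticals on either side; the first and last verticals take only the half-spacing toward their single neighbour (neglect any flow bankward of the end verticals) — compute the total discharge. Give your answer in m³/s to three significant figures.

w_1 = (2.39 − 0.68)/2 = 0.855 m; q_1 = 0.33 × 0.09 × 0.855 = 0.02539 m³/s
w_2 = (3.37 − 0.68)/2 = 1.345 m; q_2 = 0.79 × 0.36 × 1.345 = 0.3825 m³/s
w_3 = (4.54 − 2.39)/2 = 1.075 m; q_3 = 0.47 × 0.24 × 1.075 = 0.1213 m³/s
w_4 = (5.66 − 3.37)/2 = 1.145 m; q_4 = 0.43 × 0.19 × 1.145 = 0.09355 m³/s
w_5 = (5.66 − 4.54)/2 = 0.56 m; q_5 = 0.43 × 0.07 × 0.56 = 0.01686 m³/s
Q = Σ qᵢ = 0.6396 m³/s

0.640 m³/s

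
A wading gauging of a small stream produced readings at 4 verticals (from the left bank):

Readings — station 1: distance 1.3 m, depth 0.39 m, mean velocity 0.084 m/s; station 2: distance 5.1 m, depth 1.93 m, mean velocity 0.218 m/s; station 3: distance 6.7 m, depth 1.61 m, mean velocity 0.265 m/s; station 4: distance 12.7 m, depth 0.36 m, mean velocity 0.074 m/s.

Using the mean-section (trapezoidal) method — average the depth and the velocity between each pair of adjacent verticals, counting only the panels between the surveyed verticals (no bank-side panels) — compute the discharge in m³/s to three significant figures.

Panel 1-2: Δb = 3.8 m, d̄ = (0.39+1.93)/2 = 1.16, v̄ = (0.084+0.218)/2 = 0.151 → q = 3.8×1.16×0.151 = 0.6656 m³/s
Panel 2-3: Δb = 1.6 m, d̄ = (1.93+1.61)/2 = 1.77, v̄ = (0.218+0.265)/2 = 0.2415 → q = 1.6×1.77×0.2415 = 0.6839 m³/s
Panel 3-4: Δb = 6 m, d̄ = (1.61+0.36)/2 = 0.985, v̄ = (0.265+0.074)/2 = 0.1695 → q = 6×0.985×0.1695 = 1.002 m³/s
Q = Σ q = 2.351 m³/s

2.35 m³/s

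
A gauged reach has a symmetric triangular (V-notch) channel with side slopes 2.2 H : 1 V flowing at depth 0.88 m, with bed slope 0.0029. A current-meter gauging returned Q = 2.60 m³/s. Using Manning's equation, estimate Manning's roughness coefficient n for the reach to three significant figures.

0.0192

A = z·y² = 2.2×0.88² = 1.704 m²
P = 2y√(1+z²) = 2×0.88×√(1+2.2²) = 4.253 m
R = A/P = 1.704/4.253 = 0.4006 m
n = (1/Q)·A·R^(2/3)·S^(1/2) = (1/2.60) × 1.704 × 0.5434 × 0.05385 = 0.01917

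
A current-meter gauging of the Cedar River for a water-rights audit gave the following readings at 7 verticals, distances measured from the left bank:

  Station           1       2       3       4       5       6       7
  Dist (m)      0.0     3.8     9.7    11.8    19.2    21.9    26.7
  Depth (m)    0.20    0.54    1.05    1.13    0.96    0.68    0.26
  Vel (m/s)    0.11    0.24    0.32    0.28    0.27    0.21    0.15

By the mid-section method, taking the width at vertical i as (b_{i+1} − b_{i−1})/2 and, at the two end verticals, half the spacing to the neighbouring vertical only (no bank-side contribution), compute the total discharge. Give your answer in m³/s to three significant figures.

w_1 = (3.8 − 0.0)/2 = 1.9 m; q_1 = 0.11 × 0.20 × 1.9 = 0.04180 m³/s
w_2 = (9.7 − 0.0)/2 = 4.85 m; q_2 = 0.24 × 0.54 × 4.85 = 0.6286 m³/s
w_3 = (11.8 − 3.8)/2 = 4 m; q_3 = 0.32 × 1.05 × 4 = 1.344 m³/s
w_4 = (19.2 − 9.7)/2 = 4.75 m; q_4 = 0.28 × 1.13 × 4.75 = 1.503 m³/s
w_5 = (21.9 − 11.8)/2 = 5.05 m; q_5 = 0.27 × 0.96 × 5.05 = 1.309 m³/s
w_6 = (26.7 − 19.2)/2 = 3.75 m; q_6 = 0.21 × 0.68 × 3.75 = 0.5355 m³/s
w_7 = (26.7 − 21.9)/2 = 2.4 m; q_7 = 0.15 × 0.26 × 2.4 = 0.09360 m³/s
Q = Σ qᵢ = 5.455 m³/s

5.46 m³/s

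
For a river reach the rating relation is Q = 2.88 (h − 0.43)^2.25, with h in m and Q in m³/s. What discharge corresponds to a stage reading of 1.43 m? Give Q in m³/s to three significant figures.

Q = 2.88 × (1.43 − 0.43)^2.25 = 2.88 × 1^2.25 = 2.880 m³/s

2.88 m³/s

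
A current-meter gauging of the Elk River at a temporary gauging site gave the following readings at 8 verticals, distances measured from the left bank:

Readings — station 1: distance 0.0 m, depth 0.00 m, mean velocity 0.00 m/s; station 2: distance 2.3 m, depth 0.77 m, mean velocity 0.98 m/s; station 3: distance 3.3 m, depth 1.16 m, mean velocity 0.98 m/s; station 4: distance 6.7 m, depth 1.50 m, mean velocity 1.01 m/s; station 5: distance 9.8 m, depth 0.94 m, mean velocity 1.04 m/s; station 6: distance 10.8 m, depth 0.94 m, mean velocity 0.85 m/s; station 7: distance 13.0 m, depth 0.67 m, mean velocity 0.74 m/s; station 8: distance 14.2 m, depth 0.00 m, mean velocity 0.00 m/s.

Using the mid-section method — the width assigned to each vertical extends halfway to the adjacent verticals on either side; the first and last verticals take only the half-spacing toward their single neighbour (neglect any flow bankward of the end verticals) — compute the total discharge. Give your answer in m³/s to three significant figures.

12.8 m³/s

w_2 = (3.3 − 0.0)/2 = 1.65 m; q_2 = 0.98 × 0.77 × 1.65 = 1.245 m³/s
w_3 = (6.7 − 2.3)/2 = 2.2 m; q_3 = 0.98 × 1.16 × 2.2 = 2.501 m³/s
w_4 = (9.8 − 3.3)/2 = 3.25 m; q_4 = 1.01 × 1.50 × 3.25 = 4.924 m³/s
w_5 = (10.8 − 6.7)/2 = 2.05 m; q_5 = 1.04 × 0.94 × 2.05 = 2.004 m³/s
w_6 = (13.0 − 9.8)/2 = 1.6 m; q_6 = 0.85 × 0.94 × 1.6 = 1.278 m³/s
w_7 = (14.2 − 10.8)/2 = 1.7 m; q_7 = 0.74 × 0.67 × 1.7 = 0.8429 m³/s
Stations 1, 8 contribute zero (depth or velocity is 0).
Q = Σ qᵢ = 12.80 m³/s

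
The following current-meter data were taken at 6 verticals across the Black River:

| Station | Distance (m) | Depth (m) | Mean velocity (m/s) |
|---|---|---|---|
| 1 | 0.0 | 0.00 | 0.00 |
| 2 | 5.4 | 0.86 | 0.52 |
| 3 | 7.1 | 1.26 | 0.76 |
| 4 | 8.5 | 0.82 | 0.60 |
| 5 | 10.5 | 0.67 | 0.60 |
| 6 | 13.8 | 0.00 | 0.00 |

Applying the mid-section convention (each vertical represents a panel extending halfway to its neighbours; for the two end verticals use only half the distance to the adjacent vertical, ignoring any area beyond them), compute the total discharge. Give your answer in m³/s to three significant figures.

w_2 = (7.1 − 0.0)/2 = 3.55 m; q_2 = 0.52 × 0.86 × 3.55 = 1.588 m³/s
w_3 = (8.5 − 5.4)/2 = 1.55 m; q_3 = 0.76 × 1.26 × 1.55 = 1.484 m³/s
w_4 = (10.5 − 7.1)/2 = 1.7 m; q_4 = 0.60 × 0.82 × 1.7 = 0.8364 m³/s
w_5 = (13.8 − 8.5)/2 = 2.65 m; q_5 = 0.60 × 0.67 × 2.65 = 1.065 m³/s
Stations 1, 6 contribute zero (depth or velocity is 0).
Q = Σ qᵢ = 4.974 m³/s

4.97 m³/s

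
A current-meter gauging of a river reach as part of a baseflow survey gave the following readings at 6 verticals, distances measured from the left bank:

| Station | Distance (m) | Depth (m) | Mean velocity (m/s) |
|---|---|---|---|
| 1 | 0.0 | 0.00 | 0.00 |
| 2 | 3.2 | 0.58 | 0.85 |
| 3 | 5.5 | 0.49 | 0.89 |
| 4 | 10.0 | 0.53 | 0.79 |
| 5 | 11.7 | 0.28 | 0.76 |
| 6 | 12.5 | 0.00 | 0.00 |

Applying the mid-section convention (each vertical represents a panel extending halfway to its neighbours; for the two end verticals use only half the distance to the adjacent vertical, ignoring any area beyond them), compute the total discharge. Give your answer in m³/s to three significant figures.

4.40 m³/s

w_2 = (5.5 − 0.0)/2 = 2.75 m; q_2 = 0.85 × 0.58 × 2.75 = 1.356 m³/s
w_3 = (10.0 − 3.2)/2 = 3.4 m; q_3 = 0.89 × 0.49 × 3.4 = 1.483 m³/s
w_4 = (11.7 − 5.5)/2 = 3.1 m; q_4 = 0.79 × 0.53 × 3.1 = 1.298 m³/s
w_5 = (12.5 − 10.0)/2 = 1.25 m; q_5 = 0.76 × 0.28 × 1.25 = 0.2660 m³/s
Stations 1, 6 contribute zero (depth or velocity is 0).
Q = Σ qᵢ = 4.402 m³/s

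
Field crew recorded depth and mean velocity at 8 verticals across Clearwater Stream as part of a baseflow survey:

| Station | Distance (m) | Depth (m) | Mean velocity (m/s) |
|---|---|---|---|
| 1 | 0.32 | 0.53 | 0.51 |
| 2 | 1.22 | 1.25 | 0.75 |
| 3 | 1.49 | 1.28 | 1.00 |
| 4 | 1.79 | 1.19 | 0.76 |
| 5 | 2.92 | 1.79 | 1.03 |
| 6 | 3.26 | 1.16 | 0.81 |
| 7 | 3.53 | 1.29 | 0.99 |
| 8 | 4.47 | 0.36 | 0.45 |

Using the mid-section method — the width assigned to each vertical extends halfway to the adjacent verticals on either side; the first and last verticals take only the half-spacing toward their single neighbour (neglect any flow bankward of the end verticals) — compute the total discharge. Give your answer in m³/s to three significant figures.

w_1 = (1.22 − 0.32)/2 = 0.45 m; q_1 = 0.51 × 0.53 × 0.45 = 0.1216 m³/s
w_2 = (1.49 − 0.32)/2 = 0.585 m; q_2 = 0.75 × 1.25 × 0.585 = 0.5484 m³/s
w_3 = (1.79 − 1.22)/2 = 0.285 m; q_3 = 1.00 × 1.28 × 0.285 = 0.3648 m³/s
w_4 = (2.92 − 1.49)/2 = 0.715 m; q_4 = 0.76 × 1.19 × 0.715 = 0.6466 m³/s
w_5 = (3.26 − 1.79)/2 = 0.735 m; q_5 = 1.03 × 1.79 × 0.735 = 1.355 m³/s
w_6 = (3.53 − 2.92)/2 = 0.305 m; q_6 = 0.81 × 1.16 × 0.305 = 0.2866 m³/s
w_7 = (4.47 − 3.26)/2 = 0.605 m; q_7 = 0.99 × 1.29 × 0.605 = 0.7726 m³/s
w_8 = (4.47 − 3.53)/2 = 0.47 m; q_8 = 0.45 × 0.36 × 0.47 = 0.07614 m³/s
Q = Σ qᵢ = 4.172 m³/s

4.17 m³/s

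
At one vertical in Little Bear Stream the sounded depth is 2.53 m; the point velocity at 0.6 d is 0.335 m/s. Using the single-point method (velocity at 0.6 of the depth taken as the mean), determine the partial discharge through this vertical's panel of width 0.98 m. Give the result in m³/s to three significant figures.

0.831 m³/s

v̄ = v₀.₆ = 0.335 m/s
q = v̄ × d × w = 0.3350 × 2.53 × 0.98 = 0.8306 m³/s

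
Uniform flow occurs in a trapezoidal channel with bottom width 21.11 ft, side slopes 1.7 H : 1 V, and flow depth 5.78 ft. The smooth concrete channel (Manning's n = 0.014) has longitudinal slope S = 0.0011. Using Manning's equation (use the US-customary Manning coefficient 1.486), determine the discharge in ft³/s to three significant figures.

1610 ft³/s

A = (b + z·y)·y = (21.11 + 1.7×5.78)×5.78 = 178.8 ft²
P = b + 2y√(1+z²) = 21.11 + 2×5.78×√(1+1.7²) = 43.91 ft
R = A/P = 178.8/43.91 = 4.072 ft
Q = (1.486/n)·A·R^(2/3)·S^(1/2) = (1.486/0.014) × 178.8 × 4.072^(2/3) × 0.0011^(1/2) = 1605 ft³/s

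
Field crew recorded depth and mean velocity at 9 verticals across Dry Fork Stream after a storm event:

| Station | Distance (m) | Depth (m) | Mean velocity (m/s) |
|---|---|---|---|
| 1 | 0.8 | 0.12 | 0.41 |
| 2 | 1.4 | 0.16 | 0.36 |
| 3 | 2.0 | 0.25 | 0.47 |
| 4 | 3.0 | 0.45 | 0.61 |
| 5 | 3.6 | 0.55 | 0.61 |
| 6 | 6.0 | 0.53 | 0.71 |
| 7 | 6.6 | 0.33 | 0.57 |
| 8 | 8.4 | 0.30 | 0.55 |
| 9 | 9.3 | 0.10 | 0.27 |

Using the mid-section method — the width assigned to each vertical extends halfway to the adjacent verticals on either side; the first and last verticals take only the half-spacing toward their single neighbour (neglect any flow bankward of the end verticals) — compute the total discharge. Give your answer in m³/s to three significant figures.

w_1 = (1.4 − 0.8)/2 = 0.3 m; q_1 = 0.41 × 0.12 × 0.3 = 0.01476 m³/s
w_2 = (2.0 − 0.8)/2 = 0.6 m; q_2 = 0.36 × 0.16 × 0.6 = 0.03456 m³/s
w_3 = (3.0 − 1.4)/2 = 0.8 m; q_3 = 0.47 × 0.25 × 0.8 = 0.09400 m³/s
w_4 = (3.6 − 2.0)/2 = 0.8 m; q_4 = 0.61 × 0.45 × 0.8 = 0.2196 m³/s
w_5 = (6.0 − 3.0)/2 = 1.5 m; q_5 = 0.61 × 0.55 × 1.5 = 0.5033 m³/s
w_6 = (6.6 − 3.6)/2 = 1.5 m; q_6 = 0.71 × 0.53 × 1.5 = 0.5645 m³/s
w_7 = (8.4 − 6.0)/2 = 1.2 m; q_7 = 0.57 × 0.33 × 1.2 = 0.2257 m³/s
w_8 = (9.3 − 6.6)/2 = 1.35 m; q_8 = 0.55 × 0.30 × 1.35 = 0.2228 m³/s
w_9 = (9.3 − 8.4)/2 = 0.45 m; q_9 = 0.27 × 0.10 × 0.45 = 0.01215 m³/s
Q = Σ qᵢ = 1.891 m³/s

1.89 m³/s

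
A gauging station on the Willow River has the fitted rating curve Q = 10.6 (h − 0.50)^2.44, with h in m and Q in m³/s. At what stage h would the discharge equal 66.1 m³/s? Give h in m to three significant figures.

2.62 m

h − h₀ = (Q/C)^(1/b) = (66.1/10.6)^(1/2.44) = 2.117 m
h = 0.50 + 2.117 = 2.617 m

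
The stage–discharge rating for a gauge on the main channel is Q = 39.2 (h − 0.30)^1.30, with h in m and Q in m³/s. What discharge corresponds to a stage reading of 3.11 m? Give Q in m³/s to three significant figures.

150 m³/s

Q = 39.2 × (3.11 − 0.30)^1.30 = 39.2 × 2.81^1.30 = 150.2 m³/s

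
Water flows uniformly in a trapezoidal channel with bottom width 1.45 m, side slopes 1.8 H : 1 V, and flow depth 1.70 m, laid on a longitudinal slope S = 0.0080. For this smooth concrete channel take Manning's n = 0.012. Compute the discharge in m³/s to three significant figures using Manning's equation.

53.6 m³/s

A = (b + z·y)·y = (1.45 + 1.8×1.70)×1.70 = 7.667 m²
P = b + 2y√(1+z²) = 1.45 + 2×1.70×√(1+1.8²) = 8.451 m
R = A/P = 7.667/8.451 = 0.9072 m
Q = (1/n)·A·R^(2/3)·S^(1/2) = (1/0.012) × 7.667 × 0.9072^(2/3) × 0.0080^(1/2) = 53.55 m³/s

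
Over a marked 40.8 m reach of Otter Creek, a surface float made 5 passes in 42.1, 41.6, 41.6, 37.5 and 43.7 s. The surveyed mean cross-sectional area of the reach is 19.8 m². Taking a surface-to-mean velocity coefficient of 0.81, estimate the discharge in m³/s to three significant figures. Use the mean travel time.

t̄ = (42.1 + 41.6 + 41.6 + 37.5 + 43.7) / 5 = 41.3 s
v_surface = L / t̄ = 40.8 / 41.3 = 0.9879 m/s
v_mean = 0.81 × 0.9879 = 0.8002 m/s
Q = A × v_mean = 19.8 × 0.8002 = 15.84 m³/s

15.8 m³/s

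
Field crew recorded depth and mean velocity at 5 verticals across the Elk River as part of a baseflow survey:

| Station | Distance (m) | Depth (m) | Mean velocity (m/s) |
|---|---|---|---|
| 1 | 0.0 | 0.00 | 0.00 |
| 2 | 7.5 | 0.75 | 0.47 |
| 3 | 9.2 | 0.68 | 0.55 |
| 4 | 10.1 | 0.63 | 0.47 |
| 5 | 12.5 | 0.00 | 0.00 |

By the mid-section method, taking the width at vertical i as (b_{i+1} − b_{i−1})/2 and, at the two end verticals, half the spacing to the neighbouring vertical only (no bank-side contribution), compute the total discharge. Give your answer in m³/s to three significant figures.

w_2 = (9.2 − 0.0)/2 = 4.6 m; q_2 = 0.47 × 0.75 × 4.6 = 1.622 m³/s
w_3 = (10.1 − 7.5)/2 = 1.3 m; q_3 = 0.55 × 0.68 × 1.3 = 0.4862 m³/s
w_4 = (12.5 − 9.2)/2 = 1.65 m; q_4 = 0.47 × 0.63 × 1.65 = 0.4886 m³/s
Stations 1, 5 contribute zero (depth or velocity is 0).
Q = Σ qᵢ = 2.596 m³/s

2.60 m³/s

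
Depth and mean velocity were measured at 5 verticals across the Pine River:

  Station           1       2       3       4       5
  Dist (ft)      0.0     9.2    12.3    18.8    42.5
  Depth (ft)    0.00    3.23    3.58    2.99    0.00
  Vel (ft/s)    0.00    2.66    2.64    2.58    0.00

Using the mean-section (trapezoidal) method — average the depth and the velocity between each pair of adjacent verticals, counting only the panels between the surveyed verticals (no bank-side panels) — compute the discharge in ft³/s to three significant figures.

149 ft³/s

Panel 1-2: Δb = 9.2 ft, d̄ = (0.00+3.23)/2 = 1.615, v̄ = (0.00+2.66)/2 = 1.33 → q = 9.2×1.615×1.33 = 19.76 ft³/s
Panel 2-3: Δb = 3.1 ft, d̄ = (3.23+3.58)/2 = 3.405, v̄ = (2.66+2.64)/2 = 2.65 → q = 3.1×3.405×2.65 = 27.97 ft³/s
Panel 3-4: Δb = 6.5 ft, d̄ = (3.58+2.99)/2 = 3.285, v̄ = (2.64+2.58)/2 = 2.61 → q = 6.5×3.285×2.61 = 55.73 ft³/s
Panel 4-5: Δb = 23.7 ft, d̄ = (2.99+0.00)/2 = 1.495, v̄ = (2.58+0.00)/2 = 1.29 → q = 23.7×1.495×1.29 = 45.71 ft³/s
Q = Σ q = 149.2 ft³/s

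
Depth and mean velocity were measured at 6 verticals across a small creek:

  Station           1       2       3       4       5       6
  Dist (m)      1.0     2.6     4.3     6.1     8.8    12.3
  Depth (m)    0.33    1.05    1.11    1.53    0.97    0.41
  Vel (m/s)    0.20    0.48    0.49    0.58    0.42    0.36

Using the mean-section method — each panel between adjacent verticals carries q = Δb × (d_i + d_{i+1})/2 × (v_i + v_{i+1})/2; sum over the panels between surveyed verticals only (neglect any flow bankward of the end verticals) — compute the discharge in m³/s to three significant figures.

5.17 m³/s

Panel 1-2: Δb = 1.6 m, d̄ = (0.33+1.05)/2 = 0.69, v̄ = (0.20+0.48)/2 = 0.34 → q = 1.6×0.69×0.34 = 0.3754 m³/s
Panel 2-3: Δb = 1.7 m, d̄ = (1.05+1.11)/2 = 1.08, v̄ = (0.48+0.49)/2 = 0.485 → q = 1.7×1.08×0.485 = 0.8905 m³/s
Panel 3-4: Δb = 1.8 m, d̄ = (1.11+1.53)/2 = 1.32, v̄ = (0.49+0.58)/2 = 0.535 → q = 1.8×1.32×0.535 = 1.271 m³/s
Panel 4-5: Δb = 2.7 m, d̄ = (1.53+0.97)/2 = 1.25, v̄ = (0.58+0.42)/2 = 0.5 → q = 2.7×1.25×0.5 = 1.688 m³/s
Panel 5-6: Δb = 3.5 m, d̄ = (0.97+0.41)/2 = 0.69, v̄ = (0.42+0.36)/2 = 0.39 → q = 3.5×0.69×0.39 = 0.9419 m³/s
Q = Σ q = 5.166 m³/s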